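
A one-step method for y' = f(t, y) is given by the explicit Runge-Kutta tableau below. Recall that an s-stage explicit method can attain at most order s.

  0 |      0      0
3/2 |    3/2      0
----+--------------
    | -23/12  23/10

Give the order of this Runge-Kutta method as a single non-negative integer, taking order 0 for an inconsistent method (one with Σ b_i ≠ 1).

0

b = (-23/12, 23/10)
c = (0, 3/2)
Σ b_i: (-23/12)·1 + 23/10·1 = 23/60 ≠ 1 ⇒ order 0.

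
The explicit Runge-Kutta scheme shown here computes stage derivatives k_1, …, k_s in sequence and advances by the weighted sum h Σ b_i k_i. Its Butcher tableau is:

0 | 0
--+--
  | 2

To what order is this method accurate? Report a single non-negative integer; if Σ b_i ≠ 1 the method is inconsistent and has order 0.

0

b = (2)
c = (0)
Σ b_i: 2·1 = 2 ≠ 1 ⇒ order 0.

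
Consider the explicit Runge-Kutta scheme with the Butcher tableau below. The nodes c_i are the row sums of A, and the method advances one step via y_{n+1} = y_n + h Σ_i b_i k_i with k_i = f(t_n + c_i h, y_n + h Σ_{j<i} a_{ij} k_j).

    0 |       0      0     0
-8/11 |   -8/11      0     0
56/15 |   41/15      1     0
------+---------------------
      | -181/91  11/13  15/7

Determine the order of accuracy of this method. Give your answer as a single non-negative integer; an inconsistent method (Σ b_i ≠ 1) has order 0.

b = (-181/91, 11/13, 15/7)
c = (0, -8/11, 56/15)
Ac = (0, 0, -8/11)
Σ b_i: (-181/91)·1 + 11/13·1 + 15/7·1 = 1 ✓
b·c: 11/13·(-8/11) + 15/7·56/15 = 96/13 ≠ 1/2 ⇒ order 1.

1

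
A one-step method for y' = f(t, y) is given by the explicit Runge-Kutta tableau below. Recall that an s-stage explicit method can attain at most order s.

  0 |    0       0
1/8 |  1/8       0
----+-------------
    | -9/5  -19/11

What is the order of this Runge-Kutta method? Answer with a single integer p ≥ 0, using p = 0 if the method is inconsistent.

b = (-9/5, -19/11)
c = (0, 1/8)
Σ b_i: (-9/5)·1 + (-19/11)·1 = -194/55 ≠ 1 ⇒ order 0.

0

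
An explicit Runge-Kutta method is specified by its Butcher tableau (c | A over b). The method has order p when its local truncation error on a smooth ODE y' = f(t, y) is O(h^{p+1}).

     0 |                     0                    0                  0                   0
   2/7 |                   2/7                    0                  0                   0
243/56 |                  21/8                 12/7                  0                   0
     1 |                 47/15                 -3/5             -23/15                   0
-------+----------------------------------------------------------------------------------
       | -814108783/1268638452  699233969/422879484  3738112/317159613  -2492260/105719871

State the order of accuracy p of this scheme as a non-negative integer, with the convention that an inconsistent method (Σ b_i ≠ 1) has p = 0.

b = (-814108783/1268638452, 699233969/422879484, 3738112/317159613, -2492260/105719871)
c = (0, 2/7, 243/56, 1)
Ac = (0, 0, 24/49, -273/40)
Σ b_i: (-814108783/1268638452)·1 + 699233969/422879484·1 + 3738112/317159613·1 + (-2492260/105719871)·1 = 1 ✓
b·c: 699233969/422879484·2/7 + 3738112/317159613·243/56 + (-2492260/105719871)·1 = 1/2 ✓
b·c²: 699233969/422879484·4/49 + 3738112/317159613·59049/3136 + (-2492260/105719871)·1 = 1/3 ✓
b·Ac: 3738112/317159613·24/49 + (-2492260/105719871)·(-273/40) = 1/6 ✓
b·c³: 699233969/422879484·8/343 + 3738112/317159613·14348907/175616 + (-2492260/105719871)·1 = 241252241/246679699 ≠ 1/4 ⇒ order 3.
b·(c∘Ac): 3738112/317159613·729/343 + (-2492260/105719871)·(-273/40) = 91737137/493359398 ≠ 1/8
b·Ac²: 3738112/317159613·48/343 + (-2492260/105719871)·(-453477/15680) = 56645837497/82884378864 ≠ 1/12
b·A²c: (-2492260/105719871)·(-184/245) = 91715168/5180273679 ≠ 1/24

3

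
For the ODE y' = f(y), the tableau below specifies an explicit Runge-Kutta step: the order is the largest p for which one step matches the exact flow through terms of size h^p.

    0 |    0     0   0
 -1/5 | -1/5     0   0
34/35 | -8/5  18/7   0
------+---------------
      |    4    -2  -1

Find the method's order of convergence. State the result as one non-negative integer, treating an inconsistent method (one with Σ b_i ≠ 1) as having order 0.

b = (4, -2, -1)
c = (0, -1/5, 34/35)
Ac = (0, 0, -18/35)
Σ b_i: 4·1 + (-2)·1 + (-1)·1 = 1 ✓
b·c: (-2)·(-1/5) + (-1)·34/35 = -4/7 ≠ 1/2 ⇒ order 1.

1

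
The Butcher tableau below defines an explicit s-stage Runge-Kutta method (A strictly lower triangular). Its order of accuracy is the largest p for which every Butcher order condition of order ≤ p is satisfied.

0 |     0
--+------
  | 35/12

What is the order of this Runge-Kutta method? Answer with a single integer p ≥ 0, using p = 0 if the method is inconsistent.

0

b = (35/12)
c = (0)
Σ b_i: 35/12·1 = 35/12 ≠ 1 ⇒ order 0.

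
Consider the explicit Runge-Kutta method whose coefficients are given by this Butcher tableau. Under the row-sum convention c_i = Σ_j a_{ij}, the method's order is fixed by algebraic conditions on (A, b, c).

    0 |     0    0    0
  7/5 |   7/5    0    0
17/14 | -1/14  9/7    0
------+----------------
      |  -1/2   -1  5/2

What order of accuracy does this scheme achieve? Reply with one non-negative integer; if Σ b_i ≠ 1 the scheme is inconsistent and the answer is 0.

b = (-1/2, -1, 5/2)
c = (0, 7/5, 17/14)
Ac = (0, 0, 9/5)
Σ b_i: (-1/2)·1 + (-1)·1 + 5/2·1 = 1 ✓
b·c: (-1)·7/5 + 5/2·17/14 = 229/140 ≠ 1/2 ⇒ order 1.

1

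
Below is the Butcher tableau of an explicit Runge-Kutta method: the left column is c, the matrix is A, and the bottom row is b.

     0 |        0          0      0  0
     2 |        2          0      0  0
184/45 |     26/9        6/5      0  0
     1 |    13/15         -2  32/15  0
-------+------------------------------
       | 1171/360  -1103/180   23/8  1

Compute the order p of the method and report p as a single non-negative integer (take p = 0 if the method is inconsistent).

b = (1171/360, -1103/180, 23/8, 1)
c = (0, 2, 184/45, 1)
Ac = (0, 0, 12/5, 3188/675)
Σ b_i: 1171/360·1 + (-1103/180)·1 + 23/8·1 + 1·1 = 1 ✓
b·c: (-1103/180)·2 + 23/8·184/45 + 1·1 = 1/2 ✓
b·c²: (-1103/180)·4 + 23/8·33856/2025 + 1·1 = 49726/2025 ≠ 1/3 ⇒ order 2.
b·Ac: 23/8·12/5 + 1·3188/675 = 15691/1350 ≠ 1/6

2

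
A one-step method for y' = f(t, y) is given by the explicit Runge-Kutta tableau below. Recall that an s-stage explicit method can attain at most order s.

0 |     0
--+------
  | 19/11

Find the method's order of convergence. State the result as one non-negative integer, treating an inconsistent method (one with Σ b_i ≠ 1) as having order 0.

0

b = (19/11)
c = (0)
Σ b_i: 19/11·1 = 19/11 ≠ 1 ⇒ order 0.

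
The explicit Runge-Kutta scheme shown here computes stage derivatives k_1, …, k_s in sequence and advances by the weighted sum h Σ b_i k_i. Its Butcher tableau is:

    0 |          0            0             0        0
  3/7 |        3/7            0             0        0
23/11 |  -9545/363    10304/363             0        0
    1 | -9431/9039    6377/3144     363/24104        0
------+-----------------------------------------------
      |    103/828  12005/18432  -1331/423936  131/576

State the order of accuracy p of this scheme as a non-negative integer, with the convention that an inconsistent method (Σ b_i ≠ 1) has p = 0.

b = (103/828, 12005/18432, -1331/423936, 131/576)
c = (0, 3/7, 23/11, 1)
Ac = (0, 0, 1472/121, 118/131)
Σ b_i: 103/828·1 + 12005/18432·1 + (-1331/423936)·1 + 131/576·1 = 1 ✓
b·c: 12005/18432·3/7 + (-1331/423936)·23/11 + 131/576·1 = 1/2 ✓
b·c²: 12005/18432·9/49 + (-1331/423936)·529/121 + 131/576·1 = 1/3 ✓
b·Ac: (-1331/423936)·1472/121 + 131/576·118/131 = 1/6 ✓
b·c³: 12005/18432·27/343 + (-1331/423936)·12167/1331 + 131/576·1 = 1/4 ✓
b·(c∘Ac): (-1331/423936)·33856/1331 + 131/576·118/131 = 1/8 ✓
b·Ac²: (-1331/423936)·4416/847 + 131/576·402/917 = 1/12 ✓
b·A²c: 131/576·24/131 = 1/24 ✓; 4 stages ⇒ order 4.

4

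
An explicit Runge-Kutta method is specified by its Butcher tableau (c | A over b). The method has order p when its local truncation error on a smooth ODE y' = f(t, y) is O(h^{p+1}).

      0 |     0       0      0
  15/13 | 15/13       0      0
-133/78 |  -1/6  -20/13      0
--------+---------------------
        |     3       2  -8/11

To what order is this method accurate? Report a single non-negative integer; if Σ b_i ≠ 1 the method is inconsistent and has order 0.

b = (3, 2, -8/11)
c = (0, 15/13, -133/78)
Ac = (0, 0, -300/169)
Σ b_i: 3·1 + 2·1 + (-8/11)·1 = 47/11 ≠ 1 ⇒ order 0.

0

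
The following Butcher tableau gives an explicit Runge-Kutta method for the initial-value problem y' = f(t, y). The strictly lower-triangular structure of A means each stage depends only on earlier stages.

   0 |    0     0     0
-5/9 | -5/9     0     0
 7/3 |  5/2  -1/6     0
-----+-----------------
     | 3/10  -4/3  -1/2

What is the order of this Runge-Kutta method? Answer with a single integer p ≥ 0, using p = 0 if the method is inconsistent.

b = (3/10, -4/3, -1/2)
c = (0, -5/9, 7/3)
Ac = (0, 0, 5/54)
Σ b_i: 3/10·1 + (-4/3)·1 + (-1/2)·1 = -23/15 ≠ 1 ⇒ order 0.

0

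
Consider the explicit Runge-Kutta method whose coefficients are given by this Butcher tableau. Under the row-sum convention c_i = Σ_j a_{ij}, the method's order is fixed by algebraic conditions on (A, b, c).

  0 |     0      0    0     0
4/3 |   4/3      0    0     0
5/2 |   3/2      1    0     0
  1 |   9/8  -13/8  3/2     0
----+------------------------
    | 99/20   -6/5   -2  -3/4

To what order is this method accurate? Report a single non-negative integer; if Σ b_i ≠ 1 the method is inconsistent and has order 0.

b = (99/20, -6/5, -2, -3/4)
c = (0, 4/3, 5/2, 1)
Ac = (0, 0, 4/3, 19/12)
Σ b_i: 99/20·1 + (-6/5)·1 + (-2)·1 + (-3/4)·1 = 1 ✓
b·c: (-6/5)·4/3 + (-2)·5/2 + (-3/4)·1 = -147/20 ≠ 1/2 ⇒ order 1.

1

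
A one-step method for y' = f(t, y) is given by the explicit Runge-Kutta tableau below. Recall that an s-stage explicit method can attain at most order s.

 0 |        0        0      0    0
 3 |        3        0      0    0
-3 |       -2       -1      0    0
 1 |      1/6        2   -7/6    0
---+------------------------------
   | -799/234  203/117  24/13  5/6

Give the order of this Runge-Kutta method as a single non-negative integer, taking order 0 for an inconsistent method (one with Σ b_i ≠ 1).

b = (-799/234, 203/117, 24/13, 5/6)
c = (0, 3, -3, 1)
Ac = (0, 0, -3, 19/2)
Σ b_i: (-799/234)·1 + 203/117·1 + 24/13·1 + 5/6·1 = 1 ✓
b·c: 203/117·3 + 24/13·(-3) + 5/6·1 = 1/2 ✓
b·c²: 203/117·9 + 24/13·9 + 5/6·1 = 2579/78 ≠ 1/3 ⇒ order 2.
b·Ac: 24/13·(-3) + 5/6·19/2 = 371/156 ≠ 1/6

2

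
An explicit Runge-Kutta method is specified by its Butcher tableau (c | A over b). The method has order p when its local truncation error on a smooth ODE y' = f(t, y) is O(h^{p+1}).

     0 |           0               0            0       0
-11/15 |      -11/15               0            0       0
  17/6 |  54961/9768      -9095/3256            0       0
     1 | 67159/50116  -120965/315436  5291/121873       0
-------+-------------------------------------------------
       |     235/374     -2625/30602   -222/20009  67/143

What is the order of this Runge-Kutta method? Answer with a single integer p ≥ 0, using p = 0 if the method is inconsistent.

4

b = (235/374, -2625/30602, -222/20009, 67/143)
c = (0, -11/15, 17/6, 1)
Ac = (0, 0, 1819/888, 325/804)
Σ b_i: 235/374·1 + (-2625/30602)·1 + (-222/20009)·1 + 67/143·1 = 1 ✓
b·c: (-2625/30602)·(-11/15) + (-222/20009)·17/6 + 67/143·1 = 1/2 ✓
b·c²: (-2625/30602)·121/225 + (-222/20009)·289/36 + 67/143·1 = 1/3 ✓
b·Ac: (-222/20009)·1819/888 + 67/143·325/804 = 1/6 ✓
b·c³: (-2625/30602)·(-1331/3375) + (-222/20009)·4913/216 + 67/143·1 = 1/4 ✓
b·(c∘Ac): (-222/20009)·30923/5328 + 67/143·325/804 = 1/8 ✓
b·Ac²: (-222/20009)·(-20009/13320) + 67/143·143/1005 = 1/12 ✓
b·A²c: 67/143·143/1608 = 1/24 ✓; 4 stages ⇒ order 4.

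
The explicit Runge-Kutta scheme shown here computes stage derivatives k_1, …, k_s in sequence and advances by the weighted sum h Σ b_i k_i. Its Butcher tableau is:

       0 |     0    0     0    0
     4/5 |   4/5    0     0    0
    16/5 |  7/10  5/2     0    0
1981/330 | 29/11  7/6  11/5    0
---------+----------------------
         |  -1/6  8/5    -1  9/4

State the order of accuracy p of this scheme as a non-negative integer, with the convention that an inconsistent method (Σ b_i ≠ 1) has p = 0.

0

b = (-1/6, 8/5, -1, 9/4)
c = (0, 4/5, 16/5, 1981/330)
Ac = (0, 0, 2, 598/75)
Σ b_i: (-1/6)·1 + 8/5·1 + (-1)·1 + 9/4·1 = 161/60 ≠ 1 ⇒ order 0.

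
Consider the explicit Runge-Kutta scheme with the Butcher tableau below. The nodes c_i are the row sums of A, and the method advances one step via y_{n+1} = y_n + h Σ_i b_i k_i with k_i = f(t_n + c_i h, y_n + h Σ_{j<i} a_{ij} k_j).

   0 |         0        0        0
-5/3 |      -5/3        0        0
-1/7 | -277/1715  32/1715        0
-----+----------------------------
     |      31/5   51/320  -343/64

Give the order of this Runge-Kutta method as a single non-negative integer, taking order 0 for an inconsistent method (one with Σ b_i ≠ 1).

b = (31/5, 51/320, -343/64)
c = (0, -5/3, -1/7)
Ac = (0, 0, -32/1029)
Σ b_i: 31/5·1 + 51/320·1 + (-343/64)·1 = 1 ✓
b·c: 51/320·(-5/3) + (-343/64)·(-1/7) = 1/2 ✓
b·c²: 51/320·25/9 + (-343/64)·1/49 = 1/3 ✓
b·Ac: (-343/64)·(-32/1029) = 1/6 ✓; 3 stages ⇒ order 3.

3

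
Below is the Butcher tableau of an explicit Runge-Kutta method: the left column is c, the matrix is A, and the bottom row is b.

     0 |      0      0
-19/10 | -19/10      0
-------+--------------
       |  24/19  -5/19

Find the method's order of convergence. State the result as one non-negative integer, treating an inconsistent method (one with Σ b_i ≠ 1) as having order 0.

2

b = (24/19, -5/19)
c = (0, -19/10)
Σ b_i: 24/19·1 + (-5/19)·1 = 1 ✓
b·c: (-5/19)·(-19/10) = 1/2 ✓; 2 stages ⇒ order 2.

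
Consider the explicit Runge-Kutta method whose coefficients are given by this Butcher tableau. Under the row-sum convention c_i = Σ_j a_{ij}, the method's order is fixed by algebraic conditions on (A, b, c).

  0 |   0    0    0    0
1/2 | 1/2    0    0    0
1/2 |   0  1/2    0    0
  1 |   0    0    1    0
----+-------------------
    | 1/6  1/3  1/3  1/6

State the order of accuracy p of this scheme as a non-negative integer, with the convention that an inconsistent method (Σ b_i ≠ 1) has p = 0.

b = (1/6, 1/3, 1/3, 1/6)
c = (0, 1/2, 1/2, 1)
Ac = (0, 0, 1/4, 1/2)
Σ b_i: 1/6·1 + 1/3·1 + 1/3·1 + 1/6·1 = 1 ✓
b·c: 1/3·1/2 + 1/3·1/2 + 1/6·1 = 1/2 ✓
b·c²: 1/3·1/4 + 1/3·1/4 + 1/6·1 = 1/3 ✓
b·Ac: 1/3·1/4 + 1/6·1/2 = 1/6 ✓
b·c³: 1/3·1/8 + 1/3·1/8 + 1/6·1 = 1/4 ✓
b·(c∘Ac): 1/3·1/8 + 1/6·1/2 = 1/8 ✓
b·Ac²: 1/3·1/8 + 1/6·1/4 = 1/12 ✓
b·A²c: 1/6·1/4 = 1/24 ✓; 4 stages ⇒ order 4.

4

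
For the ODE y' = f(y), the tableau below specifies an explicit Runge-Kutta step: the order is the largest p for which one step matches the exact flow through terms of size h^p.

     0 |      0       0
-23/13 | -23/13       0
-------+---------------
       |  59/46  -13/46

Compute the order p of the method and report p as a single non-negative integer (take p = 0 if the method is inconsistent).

b = (59/46, -13/46)
c = (0, -23/13)
Σ b_i: 59/46·1 + (-13/46)·1 = 1 ✓
b·c: (-13/46)·(-23/13) = 1/2 ✓; 2 stages ⇒ order 2.

2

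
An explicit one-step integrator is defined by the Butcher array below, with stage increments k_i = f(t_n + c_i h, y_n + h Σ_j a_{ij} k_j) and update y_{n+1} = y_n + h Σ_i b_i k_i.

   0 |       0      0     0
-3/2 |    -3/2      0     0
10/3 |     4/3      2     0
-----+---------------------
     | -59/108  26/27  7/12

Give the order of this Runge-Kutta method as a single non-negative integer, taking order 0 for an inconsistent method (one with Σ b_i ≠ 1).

b = (-59/108, 26/27, 7/12)
c = (0, -3/2, 10/3)
Ac = (0, 0, -3)
Σ b_i: (-59/108)·1 + 26/27·1 + 7/12·1 = 1 ✓
b·c: 26/27·(-3/2) + 7/12·10/3 = 1/2 ✓
b·c²: 26/27·9/4 + 7/12·100/9 = 467/54 ≠ 1/3 ⇒ order 2.
b·Ac: 7/12·(-3) = -7/4 ≠ 1/6

2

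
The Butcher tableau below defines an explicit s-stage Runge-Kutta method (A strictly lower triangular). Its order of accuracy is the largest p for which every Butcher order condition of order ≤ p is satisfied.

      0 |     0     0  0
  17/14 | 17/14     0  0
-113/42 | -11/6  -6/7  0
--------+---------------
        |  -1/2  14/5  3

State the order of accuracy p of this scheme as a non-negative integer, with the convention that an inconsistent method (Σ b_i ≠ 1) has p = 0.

0

b = (-1/2, 14/5, 3)
c = (0, 17/14, -113/42)
Ac = (0, 0, -51/49)
Σ b_i: (-1/2)·1 + 14/5·1 + 3·1 = 53/10 ≠ 1 ⇒ order 0.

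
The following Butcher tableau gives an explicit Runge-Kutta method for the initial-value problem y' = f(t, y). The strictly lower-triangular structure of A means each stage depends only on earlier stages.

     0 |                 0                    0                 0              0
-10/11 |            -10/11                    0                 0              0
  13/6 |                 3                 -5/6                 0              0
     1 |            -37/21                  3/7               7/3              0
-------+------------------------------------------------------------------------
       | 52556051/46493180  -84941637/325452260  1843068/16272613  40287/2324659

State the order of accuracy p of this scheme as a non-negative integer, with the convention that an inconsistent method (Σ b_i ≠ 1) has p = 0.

3

b = (52556051/46493180, -84941637/325452260, 1843068/16272613, 40287/2324659)
c = (0, -10/11, 13/6, 1)
Ac = (0, 0, 25/33, 6467/1386)
Σ b_i: 52556051/46493180·1 + (-84941637/325452260)·1 + 1843068/16272613·1 + 40287/2324659·1 = 1 ✓
b·c: (-84941637/325452260)·(-10/11) + 1843068/16272613·13/6 + 40287/2324659·1 = 1/2 ✓
b·c²: (-84941637/325452260)·100/121 + 1843068/16272613·169/36 + 40287/2324659·1 = 1/3 ✓
b·Ac: 1843068/16272613·25/33 + 40287/2324659·6467/1386 = 1/6 ✓
b·c³: (-84941637/325452260)·(-1000/1331) + 1843068/16272613·2197/216 + 40287/2324659·1 = 628488635/460282482 ≠ 1/4 ⇒ order 3.
b·(c∘Ac): 1843068/16272613·325/198 + 40287/2324659·6467/1386 = 13643383/51142498 ≠ 1/8
b·Ac²: 1843068/16272613·(-250/363) + 40287/2324659·1034401/91476 = 108594377/920564964 ≠ 1/12
b·A²c: 40287/2324659·175/99 = 2350075/76713747 ≠ 1/24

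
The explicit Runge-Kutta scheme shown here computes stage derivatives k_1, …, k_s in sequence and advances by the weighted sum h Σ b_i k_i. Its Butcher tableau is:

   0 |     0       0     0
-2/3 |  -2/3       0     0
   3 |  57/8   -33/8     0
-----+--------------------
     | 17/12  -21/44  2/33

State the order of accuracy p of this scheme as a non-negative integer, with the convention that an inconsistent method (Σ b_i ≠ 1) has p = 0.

3

b = (17/12, -21/44, 2/33)
c = (0, -2/3, 3)
Ac = (0, 0, 11/4)
Σ b_i: 17/12·1 + (-21/44)·1 + 2/33·1 = 1 ✓
b·c: (-21/44)·(-2/3) + 2/33·3 = 1/2 ✓
b·c²: (-21/44)·4/9 + 2/33·9 = 1/3 ✓
b·Ac: 2/33·11/4 = 1/6 ✓; 3 stages ⇒ order 3.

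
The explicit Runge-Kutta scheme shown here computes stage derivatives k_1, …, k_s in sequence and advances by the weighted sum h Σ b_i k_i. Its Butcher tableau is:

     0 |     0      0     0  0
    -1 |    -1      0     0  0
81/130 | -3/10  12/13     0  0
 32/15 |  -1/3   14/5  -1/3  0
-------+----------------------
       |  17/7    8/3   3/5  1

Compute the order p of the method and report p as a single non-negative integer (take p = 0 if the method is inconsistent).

b = (17/7, 8/3, 3/5, 1)
c = (0, -1, 81/130, 32/15)
Ac = (0, 0, -12/13, -391/130)
Σ b_i: 17/7·1 + 8/3·1 + 3/5·1 + 1·1 = 703/105 ≠ 1 ⇒ order 0.

0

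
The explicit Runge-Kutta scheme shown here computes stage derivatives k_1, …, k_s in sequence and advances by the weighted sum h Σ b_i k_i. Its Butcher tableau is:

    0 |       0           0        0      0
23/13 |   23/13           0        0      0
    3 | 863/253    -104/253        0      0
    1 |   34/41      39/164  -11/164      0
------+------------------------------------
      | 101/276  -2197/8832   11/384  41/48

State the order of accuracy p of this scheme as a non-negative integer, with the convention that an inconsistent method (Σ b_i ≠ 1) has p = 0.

b = (101/276, -2197/8832, 11/384, 41/48)
c = (0, 23/13, 3, 1)
Ac = (0, 0, -8/11, 9/41)
Σ b_i: 101/276·1 + (-2197/8832)·1 + 11/384·1 + 41/48·1 = 1 ✓
b·c: (-2197/8832)·23/13 + 11/384·3 + 41/48·1 = 1/2 ✓
b·c²: (-2197/8832)·529/169 + 11/384·9 + 41/48·1 = 1/3 ✓
b·Ac: 11/384·(-8/11) + 41/48·9/41 = 1/6 ✓
b·c³: (-2197/8832)·12167/2197 + 11/384·27 + 41/48·1 = 1/4 ✓
b·(c∘Ac): 11/384·(-24/11) + 41/48·9/41 = 1/8 ✓
b·Ac²: 11/384·(-184/143) + 41/48·75/533 = 1/12 ✓
b·A²c: 41/48·2/41 = 1/24 ✓; 4 stages ⇒ order 4.

4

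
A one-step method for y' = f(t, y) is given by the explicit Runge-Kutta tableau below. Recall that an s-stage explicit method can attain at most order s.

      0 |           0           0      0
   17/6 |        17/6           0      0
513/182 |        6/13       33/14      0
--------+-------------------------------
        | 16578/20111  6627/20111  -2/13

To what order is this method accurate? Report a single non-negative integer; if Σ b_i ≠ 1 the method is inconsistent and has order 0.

2

b = (16578/20111, 6627/20111, -2/13)
c = (0, 17/6, 513/182)
Ac = (0, 0, 187/28)
Σ b_i: 16578/20111·1 + 6627/20111·1 + (-2/13)·1 = 1 ✓
b·c: 6627/20111·17/6 + (-2/13)·513/182 = 1/2 ✓
b·c²: 6627/20111·289/36 + (-2/13)·263169/33124 = 1838309/1291836 ≠ 1/3 ⇒ order 2.
b·Ac: (-2/13)·187/28 = -187/182 ≠ 1/6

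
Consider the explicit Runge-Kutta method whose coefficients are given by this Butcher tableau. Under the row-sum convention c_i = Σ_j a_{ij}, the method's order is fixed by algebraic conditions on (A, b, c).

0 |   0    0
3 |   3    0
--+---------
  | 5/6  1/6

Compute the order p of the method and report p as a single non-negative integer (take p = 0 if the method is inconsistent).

2

b = (5/6, 1/6)
c = (0, 3)
Σ b_i: 5/6·1 + 1/6·1 = 1 ✓
b·c: 1/6·3 = 1/2 ✓; 2 stages ⇒ order 2.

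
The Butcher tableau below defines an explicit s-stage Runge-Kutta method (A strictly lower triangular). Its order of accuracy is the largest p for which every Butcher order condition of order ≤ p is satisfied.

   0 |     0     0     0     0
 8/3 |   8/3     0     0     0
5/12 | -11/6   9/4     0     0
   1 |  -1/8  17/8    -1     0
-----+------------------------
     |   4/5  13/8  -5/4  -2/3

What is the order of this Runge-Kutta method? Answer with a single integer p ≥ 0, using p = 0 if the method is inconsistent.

b = (4/5, 13/8, -5/4, -2/3)
c = (0, 8/3, 5/12, 1)
Ac = (0, 0, 6, 21/4)
Σ b_i: 4/5·1 + 13/8·1 + (-5/4)·1 + (-2/3)·1 = 61/120 ≠ 1 ⇒ order 0.

0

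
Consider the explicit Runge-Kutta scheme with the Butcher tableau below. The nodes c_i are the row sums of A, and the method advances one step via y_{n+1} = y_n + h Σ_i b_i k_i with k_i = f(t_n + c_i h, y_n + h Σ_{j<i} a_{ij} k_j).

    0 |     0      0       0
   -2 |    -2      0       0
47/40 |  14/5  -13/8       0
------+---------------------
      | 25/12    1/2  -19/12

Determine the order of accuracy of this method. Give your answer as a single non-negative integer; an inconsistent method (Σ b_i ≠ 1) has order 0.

b = (25/12, 1/2, -19/12)
c = (0, -2, 47/40)
Ac = (0, 0, 13/4)
Σ b_i: 25/12·1 + 1/2·1 + (-19/12)·1 = 1 ✓
b·c: 1/2·(-2) + (-19/12)·47/40 = -1373/480 ≠ 1/2 ⇒ order 1.

1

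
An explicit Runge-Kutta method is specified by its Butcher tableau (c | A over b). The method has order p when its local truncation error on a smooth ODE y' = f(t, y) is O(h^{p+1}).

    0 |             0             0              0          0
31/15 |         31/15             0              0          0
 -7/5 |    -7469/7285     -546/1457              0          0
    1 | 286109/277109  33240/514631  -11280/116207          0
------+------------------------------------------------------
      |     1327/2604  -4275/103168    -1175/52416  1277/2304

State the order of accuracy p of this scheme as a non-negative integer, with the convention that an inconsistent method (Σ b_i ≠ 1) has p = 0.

b = (1327/2604, -4275/103168, -1175/52416, 1277/2304)
c = (0, 31/15, -7/5, 1)
Ac = (0, 0, -182/235, 344/1277)
Σ b_i: 1327/2604·1 + (-4275/103168)·1 + (-1175/52416)·1 + 1277/2304·1 = 1 ✓
b·c: (-4275/103168)·31/15 + (-1175/52416)·(-7/5) + 1277/2304·1 = 1/2 ✓
b·c²: (-4275/103168)·961/225 + (-1175/52416)·49/25 + 1277/2304·1 = 1/3 ✓
b·Ac: (-1175/52416)·(-182/235) + 1277/2304·344/1277 = 1/6 ✓
b·c³: (-4275/103168)·29791/3375 + (-1175/52416)·(-343/125) + 1277/2304·1 = 1/4 ✓
b·(c∘Ac): (-1175/52416)·1274/1175 + 1277/2304·344/1277 = 1/8 ✓
b·Ac²: (-1175/52416)·(-5642/3525) + 1277/2304·328/3831 = 1/12 ✓
b·A²c: 1277/2304·96/1277 = 1/24 ✓; 4 stages ⇒ order 4.

4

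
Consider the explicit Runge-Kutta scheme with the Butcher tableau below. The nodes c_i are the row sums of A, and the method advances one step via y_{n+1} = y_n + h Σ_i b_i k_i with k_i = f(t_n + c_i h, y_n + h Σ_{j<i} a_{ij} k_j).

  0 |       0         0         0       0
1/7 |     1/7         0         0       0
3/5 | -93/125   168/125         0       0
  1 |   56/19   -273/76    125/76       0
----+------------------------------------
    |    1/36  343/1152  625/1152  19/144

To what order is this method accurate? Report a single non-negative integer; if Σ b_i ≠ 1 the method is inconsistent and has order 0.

4

b = (1/36, 343/1152, 625/1152, 19/144)
c = (0, 1/7, 3/5, 1)
Ac = (0, 0, 24/125, 9/19)
Σ b_i: 1/36·1 + 343/1152·1 + 625/1152·1 + 19/144·1 = 1 ✓
b·c: 343/1152·1/7 + 625/1152·3/5 + 19/144·1 = 1/2 ✓
b·c²: 343/1152·1/49 + 625/1152·9/25 + 19/144·1 = 1/3 ✓
b·Ac: 625/1152·24/125 + 19/144·9/19 = 1/6 ✓
b·c³: 343/1152·1/343 + 625/1152·27/125 + 19/144·1 = 1/4 ✓
b·(c∘Ac): 625/1152·72/625 + 19/144·9/19 = 1/8 ✓
b·Ac²: 625/1152·24/875 + 19/144·69/133 = 1/12 ✓
b·A²c: 19/144·6/19 = 1/24 ✓; 4 stages ⇒ order 4.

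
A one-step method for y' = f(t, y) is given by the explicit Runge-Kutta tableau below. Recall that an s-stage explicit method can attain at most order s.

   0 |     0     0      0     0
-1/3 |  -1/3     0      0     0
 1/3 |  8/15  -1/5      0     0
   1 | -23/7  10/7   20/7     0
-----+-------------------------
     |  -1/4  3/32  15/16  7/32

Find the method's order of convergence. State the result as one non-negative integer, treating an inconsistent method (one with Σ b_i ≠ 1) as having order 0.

b = (-1/4, 3/32, 15/16, 7/32)
c = (0, -1/3, 1/3, 1)
Ac = (0, 0, 1/15, 10/21)
Σ b_i: (-1/4)·1 + 3/32·1 + 15/16·1 + 7/32·1 = 1 ✓
b·c: 3/32·(-1/3) + 15/16·1/3 + 7/32·1 = 1/2 ✓
b·c²: 3/32·1/9 + 15/16·1/9 + 7/32·1 = 1/3 ✓
b·Ac: 15/16·1/15 + 7/32·10/21 = 1/6 ✓
b·c³: 3/32·(-1/27) + 15/16·1/27 + 7/32·1 = 1/4 ✓
b·(c∘Ac): 15/16·1/45 + 7/32·10/21 = 1/8 ✓
b·Ac²: 15/16·(-1/45) + 7/32·10/21 = 1/12 ✓
b·A²c: 7/32·4/21 = 1/24 ✓; 4 stages ⇒ order 4.

4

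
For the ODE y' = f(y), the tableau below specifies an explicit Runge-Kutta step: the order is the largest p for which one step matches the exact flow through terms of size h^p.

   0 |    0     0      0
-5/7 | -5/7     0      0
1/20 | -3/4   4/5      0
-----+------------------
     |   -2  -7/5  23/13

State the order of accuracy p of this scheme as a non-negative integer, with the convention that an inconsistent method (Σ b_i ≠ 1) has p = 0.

0

b = (-2, -7/5, 23/13)
c = (0, -5/7, 1/20)
Ac = (0, 0, -4/7)
Σ b_i: (-2)·1 + (-7/5)·1 + 23/13·1 = -106/65 ≠ 1 ⇒ order 0.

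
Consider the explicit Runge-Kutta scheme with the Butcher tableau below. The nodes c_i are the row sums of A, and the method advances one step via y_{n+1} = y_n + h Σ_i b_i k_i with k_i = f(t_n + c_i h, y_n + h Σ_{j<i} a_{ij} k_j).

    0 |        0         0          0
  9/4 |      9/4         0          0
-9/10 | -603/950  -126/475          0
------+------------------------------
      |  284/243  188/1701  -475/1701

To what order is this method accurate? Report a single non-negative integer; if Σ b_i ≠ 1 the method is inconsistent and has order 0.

3

b = (284/243, 188/1701, -475/1701)
c = (0, 9/4, -9/10)
Ac = (0, 0, -567/950)
Σ b_i: 284/243·1 + 188/1701·1 + (-475/1701)·1 = 1 ✓
b·c: 188/1701·9/4 + (-475/1701)·(-9/10) = 1/2 ✓
b·c²: 188/1701·81/16 + (-475/1701)·81/100 = 1/3 ✓
b·Ac: (-475/1701)·(-567/950) = 1/6 ✓; 3 stages ⇒ order 3.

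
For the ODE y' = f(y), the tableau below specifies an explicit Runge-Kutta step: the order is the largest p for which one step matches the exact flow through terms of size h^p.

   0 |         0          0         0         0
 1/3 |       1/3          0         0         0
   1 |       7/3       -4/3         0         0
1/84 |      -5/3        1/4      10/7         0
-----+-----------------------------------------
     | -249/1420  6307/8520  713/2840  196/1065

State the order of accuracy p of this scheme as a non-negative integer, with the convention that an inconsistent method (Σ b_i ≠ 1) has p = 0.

3

b = (-249/1420, 6307/8520, 713/2840, 196/1065)
c = (0, 1/3, 1, 1/84)
Ac = (0, 0, -4/9, 127/84)
Σ b_i: (-249/1420)·1 + 6307/8520·1 + 713/2840·1 + 196/1065·1 = 1 ✓
b·c: 6307/8520·1/3 + 713/2840·1 + 196/1065·1/84 = 1/2 ✓
b·c²: 6307/8520·1/9 + 713/2840·1 + 196/1065·1/7056 = 1/3 ✓
b·Ac: 713/2840·(-4/9) + 196/1065·127/84 = 1/6 ✓
b·c³: 6307/8520·1/27 + 713/2840·1 + 196/1065·1/592704 = 99649/357840 ≠ 1/4 ⇒ order 3.
b·(c∘Ac): 713/2840·(-4/9) + 196/1065·127/7056 = -4151/38340 ≠ 1/8
b·Ac²: 713/2840·(-4/27) + 196/1065·367/252 = 295/1278 ≠ 1/12
b·A²c: 196/1065·(-40/63) = -224/1917 ≠ 1/24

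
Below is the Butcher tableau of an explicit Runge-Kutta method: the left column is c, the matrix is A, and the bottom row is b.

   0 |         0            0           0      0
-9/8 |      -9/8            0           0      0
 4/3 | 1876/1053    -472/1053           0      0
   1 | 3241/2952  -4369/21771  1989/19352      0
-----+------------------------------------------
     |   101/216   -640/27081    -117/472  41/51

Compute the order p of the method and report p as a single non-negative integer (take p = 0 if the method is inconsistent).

b = (101/216, -640/27081, -117/472, 41/51)
c = (0, -9/8, 4/3, 1)
Ac = (0, 0, 59/117, 119/328)
Σ b_i: 101/216·1 + (-640/27081)·1 + (-117/472)·1 + 41/51·1 = 1 ✓
b·c: (-640/27081)·(-9/8) + (-117/472)·4/3 + 41/51·1 = 1/2 ✓
b·c²: (-640/27081)·81/64 + (-117/472)·16/9 + 41/51·1 = 1/3 ✓
b·Ac: (-117/472)·59/117 + 41/51·119/328 = 1/6 ✓
b·c³: (-640/27081)·(-729/512) + (-117/472)·64/27 + 41/51·1 = 1/4 ✓
b·(c∘Ac): (-117/472)·236/351 + 41/51·119/328 = 1/8 ✓
b·Ac²: (-117/472)·(-59/104) + 41/51·(-187/2624) = 1/12 ✓
b·A²c: 41/51·17/328 = 1/24 ✓; 4 stages ⇒ order 4.

4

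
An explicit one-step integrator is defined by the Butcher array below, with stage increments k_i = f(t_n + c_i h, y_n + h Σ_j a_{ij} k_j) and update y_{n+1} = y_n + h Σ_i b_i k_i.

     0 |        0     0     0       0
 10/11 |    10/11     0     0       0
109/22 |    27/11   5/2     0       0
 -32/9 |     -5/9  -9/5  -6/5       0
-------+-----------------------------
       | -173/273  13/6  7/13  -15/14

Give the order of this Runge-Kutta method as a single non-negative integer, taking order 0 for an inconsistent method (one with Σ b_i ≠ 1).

1

b = (-173/273, 13/6, 7/13, -15/14)
c = (0, 10/11, 109/22, -32/9)
Ac = (0, 0, 25/11, -417/55)
Σ b_i: (-173/273)·1 + 13/6·1 + 7/13·1 + (-15/14)·1 = 1 ✓
b·c: 13/6·10/11 + 7/13·109/22 + (-15/14)·(-32/9) = 16911/2002 ≠ 1/2 ⇒ order 1.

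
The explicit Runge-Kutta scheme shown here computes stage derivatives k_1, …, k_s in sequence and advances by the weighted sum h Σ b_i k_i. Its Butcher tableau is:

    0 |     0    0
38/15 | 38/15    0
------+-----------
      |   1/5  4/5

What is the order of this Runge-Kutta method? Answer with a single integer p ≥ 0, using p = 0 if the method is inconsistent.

b = (1/5, 4/5)
c = (0, 38/15)
Σ b_i: 1/5·1 + 4/5·1 = 1 ✓
b·c: 4/5·38/15 = 152/75 ≠ 1/2 ⇒ order 1.

1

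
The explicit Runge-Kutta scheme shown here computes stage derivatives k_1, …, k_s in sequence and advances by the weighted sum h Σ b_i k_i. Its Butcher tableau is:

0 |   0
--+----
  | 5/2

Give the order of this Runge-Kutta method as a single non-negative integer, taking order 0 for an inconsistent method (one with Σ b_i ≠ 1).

0

b = (5/2)
c = (0)
Σ b_i: 5/2·1 = 5/2 ≠ 1 ⇒ order 0.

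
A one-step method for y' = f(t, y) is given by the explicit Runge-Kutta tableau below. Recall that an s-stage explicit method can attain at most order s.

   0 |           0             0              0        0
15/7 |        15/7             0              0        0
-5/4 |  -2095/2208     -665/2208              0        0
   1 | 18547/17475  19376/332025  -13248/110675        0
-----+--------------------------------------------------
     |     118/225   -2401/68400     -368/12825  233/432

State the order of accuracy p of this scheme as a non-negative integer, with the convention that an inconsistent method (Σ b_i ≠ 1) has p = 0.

b = (118/225, -2401/68400, -368/12825, 233/432)
c = (0, 15/7, -5/4, 1)
Ac = (0, 0, -475/736, 64/233)
Σ b_i: 118/225·1 + (-2401/68400)·1 + (-368/12825)·1 + 233/432·1 = 1 ✓
b·c: (-2401/68400)·15/7 + (-368/12825)·(-5/4) + 233/432·1 = 1/2 ✓
b·c²: (-2401/68400)·225/49 + (-368/12825)·25/16 + 233/432·1 = 1/3 ✓
b·Ac: (-368/12825)·(-475/736) + 233/432·64/233 = 1/6 ✓
b·c³: (-2401/68400)·3375/343 + (-368/12825)·(-125/64) + 233/432·1 = 1/4 ✓
b·(c∘Ac): (-368/12825)·2375/2944 + 233/432·64/233 = 1/8 ✓
b·Ac²: (-368/12825)·(-7125/5152) + 233/432·132/1631 = 1/12 ✓
b·A²c: 233/432·18/233 = 1/24 ✓; 4 stages ⇒ order 4.

4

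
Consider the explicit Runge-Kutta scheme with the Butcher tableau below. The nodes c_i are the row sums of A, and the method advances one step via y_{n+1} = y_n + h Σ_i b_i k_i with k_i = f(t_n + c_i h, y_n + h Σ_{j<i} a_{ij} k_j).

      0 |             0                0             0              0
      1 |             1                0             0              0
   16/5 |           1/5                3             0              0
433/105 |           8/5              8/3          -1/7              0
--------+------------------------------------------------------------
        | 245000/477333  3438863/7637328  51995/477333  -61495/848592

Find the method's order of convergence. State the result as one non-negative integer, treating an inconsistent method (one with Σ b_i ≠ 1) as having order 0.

b = (245000/477333, 3438863/7637328, 51995/477333, -61495/848592)
c = (0, 1, 16/5, 433/105)
Ac = (0, 0, 3, 232/105)
Σ b_i: 245000/477333·1 + 3438863/7637328·1 + 51995/477333·1 + (-61495/848592)·1 = 1 ✓
b·c: 3438863/7637328·1 + 51995/477333·16/5 + (-61495/848592)·433/105 = 1/2 ✓
b·c²: 3438863/7637328·1 + 51995/477333·256/25 + (-61495/848592)·187489/11025 = 1/3 ✓
b·Ac: 51995/477333·3 + (-61495/848592)·232/105 = 1/6 ✓
b·c³: 3438863/7637328·1 + 51995/477333·4096/125 + (-61495/848592)·81182737/1157625 = -532472221/501199650 ≠ 1/4 ⇒ order 3.
b·(c∘Ac): 51995/477333·48/5 + (-61495/848592)·100456/11025 = 1839713/4773330 ≠ 1/8
b·Ac²: 51995/477333·3 + (-61495/848592)·632/525 = 127049/530370 ≠ 1/12
b·A²c: (-61495/848592)·(-3/7) = 8785/282864 ≠ 1/24

3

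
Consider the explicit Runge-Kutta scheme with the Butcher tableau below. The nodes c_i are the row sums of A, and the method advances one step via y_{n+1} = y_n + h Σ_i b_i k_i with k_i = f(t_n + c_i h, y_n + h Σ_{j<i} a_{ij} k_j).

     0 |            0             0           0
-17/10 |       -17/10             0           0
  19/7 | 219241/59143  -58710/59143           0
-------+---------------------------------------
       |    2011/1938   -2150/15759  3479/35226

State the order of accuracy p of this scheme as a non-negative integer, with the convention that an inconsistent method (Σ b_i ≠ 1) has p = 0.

3

b = (2011/1938, -2150/15759, 3479/35226)
c = (0, -17/10, 19/7)
Ac = (0, 0, 5871/3479)
Σ b_i: 2011/1938·1 + (-2150/15759)·1 + 3479/35226·1 = 1 ✓
b·c: (-2150/15759)·(-17/10) + 3479/35226·19/7 = 1/2 ✓
b·c²: (-2150/15759)·289/100 + 3479/35226·361/49 = 1/3 ✓
b·Ac: 3479/35226·5871/3479 = 1/6 ✓; 3 stages ⇒ order 3.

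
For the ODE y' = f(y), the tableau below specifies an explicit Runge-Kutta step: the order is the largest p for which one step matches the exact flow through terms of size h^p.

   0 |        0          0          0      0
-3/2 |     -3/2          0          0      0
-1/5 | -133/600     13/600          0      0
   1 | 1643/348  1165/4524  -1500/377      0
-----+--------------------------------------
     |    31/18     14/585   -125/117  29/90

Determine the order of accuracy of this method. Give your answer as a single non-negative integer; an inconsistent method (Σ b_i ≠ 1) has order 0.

b = (31/18, 14/585, -125/117, 29/90)
c = (0, -3/2, -1/5, 1)
Ac = (0, 0, -13/400, 95/232)
Σ b_i: 31/18·1 + 14/585·1 + (-125/117)·1 + 29/90·1 = 1 ✓
b·c: 14/585·(-3/2) + (-125/117)·(-1/5) + 29/90·1 = 1/2 ✓
b·c²: 14/585·9/4 + (-125/117)·1/25 + 29/90·1 = 1/3 ✓
b·Ac: (-125/117)·(-13/400) + 29/90·95/232 = 1/6 ✓
b·c³: 14/585·(-27/8) + (-125/117)·(-1/125) + 29/90·1 = 1/4 ✓
b·(c∘Ac): (-125/117)·13/2000 + 29/90·95/232 = 1/8 ✓
b·Ac²: (-125/117)·39/800 + 29/90·195/464 = 1/12 ✓
b·A²c: 29/90·15/116 = 1/24 ✓; 4 stages ⇒ order 4.

4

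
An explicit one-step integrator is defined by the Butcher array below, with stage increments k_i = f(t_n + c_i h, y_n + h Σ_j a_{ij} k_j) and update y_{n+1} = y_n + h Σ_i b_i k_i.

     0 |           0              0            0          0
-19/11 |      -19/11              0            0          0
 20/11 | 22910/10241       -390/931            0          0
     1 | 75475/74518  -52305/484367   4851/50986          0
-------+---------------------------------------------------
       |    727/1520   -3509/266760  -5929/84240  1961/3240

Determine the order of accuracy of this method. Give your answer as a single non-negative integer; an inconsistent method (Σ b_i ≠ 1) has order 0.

4

b = (727/1520, -3509/266760, -5929/84240, 1961/3240)
c = (0, -19/11, 20/11, 1)
Ac = (0, 0, 390/539, 705/1961)
Σ b_i: 727/1520·1 + (-3509/266760)·1 + (-5929/84240)·1 + 1961/3240·1 = 1 ✓
b·c: (-3509/266760)·(-19/11) + (-5929/84240)·20/11 + 1961/3240·1 = 1/2 ✓
b·c²: (-3509/266760)·361/121 + (-5929/84240)·400/121 + 1961/3240·1 = 1/3 ✓
b·Ac: (-5929/84240)·390/539 + 1961/3240·705/1961 = 1/6 ✓
b·c³: (-3509/266760)·(-6859/1331) + (-5929/84240)·8000/1331 + 1961/3240·1 = 1/4 ✓
b·(c∘Ac): (-5929/84240)·7800/5929 + 1961/3240·705/1961 = 1/8 ✓
b·Ac²: (-5929/84240)·(-7410/5929) + 1961/3240·(-15/1961) = 1/12 ✓
b·A²c: 1961/3240·135/1961 = 1/24 ✓; 4 stages ⇒ order 4.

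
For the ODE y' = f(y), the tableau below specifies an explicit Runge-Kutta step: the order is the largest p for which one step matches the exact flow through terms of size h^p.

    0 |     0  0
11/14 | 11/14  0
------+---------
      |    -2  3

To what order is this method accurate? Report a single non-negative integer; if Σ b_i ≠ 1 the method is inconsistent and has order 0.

1

b = (-2, 3)
c = (0, 11/14)
Σ b_i: (-2)·1 + 3·1 = 1 ✓
b·c: 3·11/14 = 33/14 ≠ 1/2 ⇒ order 1.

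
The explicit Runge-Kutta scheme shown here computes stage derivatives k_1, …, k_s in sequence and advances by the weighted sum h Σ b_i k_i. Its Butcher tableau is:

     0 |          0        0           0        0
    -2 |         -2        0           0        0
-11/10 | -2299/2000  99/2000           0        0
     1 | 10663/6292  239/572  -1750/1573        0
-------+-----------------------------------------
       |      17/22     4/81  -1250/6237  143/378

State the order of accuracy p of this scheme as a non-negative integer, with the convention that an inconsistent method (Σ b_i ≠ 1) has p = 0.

4

b = (17/22, 4/81, -1250/6237, 143/378)
c = (0, -2, -11/10, 1)
Ac = (0, 0, -99/1000, 111/286)
Σ b_i: 17/22·1 + 4/81·1 + (-1250/6237)·1 + 143/378·1 = 1 ✓
b·c: 4/81·(-2) + (-1250/6237)·(-11/10) + 143/378·1 = 1/2 ✓
b·c²: 4/81·4 + (-1250/6237)·121/100 + 143/378·1 = 1/3 ✓
b·Ac: (-1250/6237)·(-99/1000) + 143/378·111/286 = 1/6 ✓
b·c³: 4/81·(-8) + (-1250/6237)·(-1331/1000) + 143/378·1 = 1/4 ✓
b·(c∘Ac): (-1250/6237)·1089/10000 + 143/378·111/286 = 1/8 ✓
b·Ac²: (-1250/6237)·99/500 + 143/378·93/286 = 1/12 ✓
b·A²c: 143/378·63/572 = 1/24 ✓; 4 stages ⇒ order 4.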